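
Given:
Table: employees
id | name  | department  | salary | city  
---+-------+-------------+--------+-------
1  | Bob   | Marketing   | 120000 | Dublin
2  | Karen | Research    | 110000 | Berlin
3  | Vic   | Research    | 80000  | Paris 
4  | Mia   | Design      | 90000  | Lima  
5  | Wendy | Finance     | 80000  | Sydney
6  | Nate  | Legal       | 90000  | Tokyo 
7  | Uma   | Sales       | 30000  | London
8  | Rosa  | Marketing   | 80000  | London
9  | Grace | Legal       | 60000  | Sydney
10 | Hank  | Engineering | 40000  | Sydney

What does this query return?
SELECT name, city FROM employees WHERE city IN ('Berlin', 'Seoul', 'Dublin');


Filtering: city IN ('Berlin', 'Seoul', 'Dublin')
Matching: 2 rows

2 rows:
Bob, Dublin
Karen, Berlin


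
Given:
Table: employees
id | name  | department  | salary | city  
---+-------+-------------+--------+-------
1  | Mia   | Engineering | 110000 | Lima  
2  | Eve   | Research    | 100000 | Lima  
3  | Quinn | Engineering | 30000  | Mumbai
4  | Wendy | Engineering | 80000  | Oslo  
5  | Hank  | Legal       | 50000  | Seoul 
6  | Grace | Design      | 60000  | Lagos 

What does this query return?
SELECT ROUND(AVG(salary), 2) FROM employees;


SUM(salary) = 430000
COUNT = 6
ROUND(AVG, 2) = ROUND(430000 / 6, 2) = 71666.67

71666.67


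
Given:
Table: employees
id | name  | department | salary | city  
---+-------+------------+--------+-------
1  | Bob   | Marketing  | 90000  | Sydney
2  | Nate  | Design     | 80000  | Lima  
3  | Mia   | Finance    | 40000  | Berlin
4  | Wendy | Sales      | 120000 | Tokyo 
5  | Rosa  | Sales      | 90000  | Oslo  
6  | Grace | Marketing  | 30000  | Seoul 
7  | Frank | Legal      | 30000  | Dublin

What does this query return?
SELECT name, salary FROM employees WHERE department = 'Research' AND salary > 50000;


Filtering: department = 'Research' AND salary > 50000
Matching: 0 rows

Empty result set (0 rows)


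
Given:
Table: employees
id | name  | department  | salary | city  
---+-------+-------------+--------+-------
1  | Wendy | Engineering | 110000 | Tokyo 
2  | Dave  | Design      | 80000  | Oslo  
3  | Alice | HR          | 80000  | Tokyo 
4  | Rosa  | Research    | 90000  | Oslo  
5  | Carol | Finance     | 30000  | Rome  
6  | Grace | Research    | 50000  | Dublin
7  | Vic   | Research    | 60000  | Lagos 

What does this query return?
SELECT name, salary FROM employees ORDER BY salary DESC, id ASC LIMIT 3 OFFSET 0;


Sort by salary DESC (id ASC tiebreak), then skip 0 and take 3
Rows 1 through 3

3 rows:
Wendy, 110000
Rosa, 90000
Dave, 80000


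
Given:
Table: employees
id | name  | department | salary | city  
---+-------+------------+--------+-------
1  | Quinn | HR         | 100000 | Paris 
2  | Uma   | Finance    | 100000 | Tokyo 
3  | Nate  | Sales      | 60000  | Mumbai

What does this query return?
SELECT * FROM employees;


SELECT * returns all 3 rows with all columns

3 rows:
1, Quinn, HR, 100000, Paris
2, Uma, Finance, 100000, Tokyo
3, Nate, Sales, 60000, Mumbai


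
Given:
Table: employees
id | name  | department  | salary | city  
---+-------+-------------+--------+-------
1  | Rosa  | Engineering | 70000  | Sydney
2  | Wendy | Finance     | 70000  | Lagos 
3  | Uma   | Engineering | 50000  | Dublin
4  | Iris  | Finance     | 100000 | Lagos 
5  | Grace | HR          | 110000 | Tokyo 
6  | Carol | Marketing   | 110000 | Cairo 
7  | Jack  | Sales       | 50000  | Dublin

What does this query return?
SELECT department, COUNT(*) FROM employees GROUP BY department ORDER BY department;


Assigning each row to its department group:
  Rosa -> Engineering
  Wendy -> Finance
  Uma -> Engineering
  Iris -> Finance
  Grace -> HR
  Carol -> Marketing
  Jack -> Sales


5 groups:
Engineering, 2
Finance, 2
HR, 1
Marketing, 1
Sales, 1


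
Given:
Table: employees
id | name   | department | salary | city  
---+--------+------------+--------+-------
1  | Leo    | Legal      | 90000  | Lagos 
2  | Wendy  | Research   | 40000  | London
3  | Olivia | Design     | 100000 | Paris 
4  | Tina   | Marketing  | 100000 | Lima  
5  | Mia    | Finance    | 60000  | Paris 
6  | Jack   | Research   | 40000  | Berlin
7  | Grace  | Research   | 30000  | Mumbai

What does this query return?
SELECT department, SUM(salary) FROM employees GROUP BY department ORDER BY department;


Summing salary within each department:
  Design: 100000 = 100000
  Finance: 60000 = 60000
  Legal: 90000 = 90000
  Marketing: 100000 = 100000
  Research: 40000 + 40000 + 30000 = 110000


5 groups:
Design, 100000
Finance, 60000
Legal, 90000
Marketing, 100000
Research, 110000


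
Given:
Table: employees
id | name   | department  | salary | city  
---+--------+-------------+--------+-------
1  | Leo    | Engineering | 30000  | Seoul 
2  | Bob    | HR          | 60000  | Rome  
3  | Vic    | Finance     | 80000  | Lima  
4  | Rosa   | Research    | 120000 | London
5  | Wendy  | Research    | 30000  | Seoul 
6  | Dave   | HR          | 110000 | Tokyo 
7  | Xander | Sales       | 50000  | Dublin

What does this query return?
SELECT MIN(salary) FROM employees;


Salaries: 30000, 60000, 80000, 120000, 30000, 110000, 50000
MIN = 30000

30000


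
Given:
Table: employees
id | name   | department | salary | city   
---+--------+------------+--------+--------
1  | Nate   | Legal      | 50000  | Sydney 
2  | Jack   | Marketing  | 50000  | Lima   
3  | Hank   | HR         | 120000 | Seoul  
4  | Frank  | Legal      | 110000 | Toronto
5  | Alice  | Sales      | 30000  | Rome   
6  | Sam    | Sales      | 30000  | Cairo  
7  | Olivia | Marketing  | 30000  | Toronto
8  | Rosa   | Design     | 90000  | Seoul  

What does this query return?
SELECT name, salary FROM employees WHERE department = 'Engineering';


Filtering: department = 'Engineering'
Matching rows: 0

Empty result set (0 rows)


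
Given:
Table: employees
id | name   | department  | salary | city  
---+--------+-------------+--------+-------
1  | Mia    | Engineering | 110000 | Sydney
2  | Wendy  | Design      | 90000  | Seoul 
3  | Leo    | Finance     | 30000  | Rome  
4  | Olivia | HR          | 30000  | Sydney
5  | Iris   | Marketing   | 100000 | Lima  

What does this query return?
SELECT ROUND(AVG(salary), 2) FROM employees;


SUM(salary) = 360000
COUNT = 5
ROUND(AVG, 2) = ROUND(360000 / 5, 2) = 72000.0

72000.0


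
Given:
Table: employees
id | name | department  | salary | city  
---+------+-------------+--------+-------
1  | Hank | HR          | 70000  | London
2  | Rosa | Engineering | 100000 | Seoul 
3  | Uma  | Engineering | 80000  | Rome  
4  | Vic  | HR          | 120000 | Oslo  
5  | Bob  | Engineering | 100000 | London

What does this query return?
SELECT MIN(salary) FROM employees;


Salaries: 70000, 100000, 80000, 120000, 100000
MIN = 70000

70000


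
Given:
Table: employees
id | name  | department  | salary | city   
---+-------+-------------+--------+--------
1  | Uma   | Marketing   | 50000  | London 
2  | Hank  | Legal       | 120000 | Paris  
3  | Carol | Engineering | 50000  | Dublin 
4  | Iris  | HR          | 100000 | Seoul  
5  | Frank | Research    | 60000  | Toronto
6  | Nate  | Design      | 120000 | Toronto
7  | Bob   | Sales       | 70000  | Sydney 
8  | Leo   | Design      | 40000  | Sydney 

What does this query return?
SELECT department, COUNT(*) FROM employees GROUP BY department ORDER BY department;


Assigning each row to its department group:
  Uma -> Marketing
  Hank -> Legal
  Carol -> Engineering
  Iris -> HR
  Frank -> Research
  Nate -> Design
  Bob -> Sales
  Leo -> Design


7 groups:
Design, 2
Engineering, 1
HR, 1
Legal, 1
Marketing, 1
Research, 1
Sales, 1


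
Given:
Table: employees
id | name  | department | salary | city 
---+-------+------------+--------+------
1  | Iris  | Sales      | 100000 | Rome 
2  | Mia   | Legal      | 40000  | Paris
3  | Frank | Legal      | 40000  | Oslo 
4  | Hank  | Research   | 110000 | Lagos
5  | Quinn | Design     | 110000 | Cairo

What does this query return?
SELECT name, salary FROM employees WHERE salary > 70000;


Filtering: salary > 70000
Matching: 3 rows

3 rows:
Iris, 100000
Hank, 110000
Quinn, 110000


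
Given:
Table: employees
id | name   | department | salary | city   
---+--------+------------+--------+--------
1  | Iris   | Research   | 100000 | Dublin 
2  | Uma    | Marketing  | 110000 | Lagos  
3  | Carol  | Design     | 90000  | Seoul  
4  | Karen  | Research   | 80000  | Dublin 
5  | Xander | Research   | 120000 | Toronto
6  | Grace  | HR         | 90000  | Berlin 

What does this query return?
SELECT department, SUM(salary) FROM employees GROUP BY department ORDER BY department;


Summing salary within each department:
  Design: 90000 = 90000
  HR: 90000 = 90000
  Marketing: 110000 = 110000
  Research: 100000 + 80000 + 120000 = 300000


4 groups:
Design, 90000
HR, 90000
Marketing, 110000
Research, 300000


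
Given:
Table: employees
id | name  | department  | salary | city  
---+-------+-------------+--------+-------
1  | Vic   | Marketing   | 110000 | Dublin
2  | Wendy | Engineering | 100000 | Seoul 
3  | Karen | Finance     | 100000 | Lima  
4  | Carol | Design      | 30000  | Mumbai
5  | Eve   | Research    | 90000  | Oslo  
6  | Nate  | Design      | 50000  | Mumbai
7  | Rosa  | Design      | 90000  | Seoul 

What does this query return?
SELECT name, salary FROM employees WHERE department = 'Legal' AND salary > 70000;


Filtering: department = 'Legal' AND salary > 70000
Matching: 0 rows

Empty result set (0 rows)


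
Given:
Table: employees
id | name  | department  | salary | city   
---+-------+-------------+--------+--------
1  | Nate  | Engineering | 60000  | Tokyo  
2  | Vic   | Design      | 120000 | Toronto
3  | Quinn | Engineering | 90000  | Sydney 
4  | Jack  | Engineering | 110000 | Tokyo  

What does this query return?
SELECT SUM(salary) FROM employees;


SUM(salary) = 60000 + 120000 + 90000 + 110000 = 380000

380000


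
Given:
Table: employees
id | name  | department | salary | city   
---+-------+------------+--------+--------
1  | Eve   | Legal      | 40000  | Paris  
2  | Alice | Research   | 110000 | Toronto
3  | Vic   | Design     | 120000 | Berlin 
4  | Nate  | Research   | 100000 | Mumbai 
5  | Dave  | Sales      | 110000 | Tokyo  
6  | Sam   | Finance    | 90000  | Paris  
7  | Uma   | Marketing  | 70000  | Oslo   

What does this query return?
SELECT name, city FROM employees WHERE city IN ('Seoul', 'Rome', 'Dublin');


Filtering: city IN ('Seoul', 'Rome', 'Dublin')
Matching: 0 rows

Empty result set (0 rows)


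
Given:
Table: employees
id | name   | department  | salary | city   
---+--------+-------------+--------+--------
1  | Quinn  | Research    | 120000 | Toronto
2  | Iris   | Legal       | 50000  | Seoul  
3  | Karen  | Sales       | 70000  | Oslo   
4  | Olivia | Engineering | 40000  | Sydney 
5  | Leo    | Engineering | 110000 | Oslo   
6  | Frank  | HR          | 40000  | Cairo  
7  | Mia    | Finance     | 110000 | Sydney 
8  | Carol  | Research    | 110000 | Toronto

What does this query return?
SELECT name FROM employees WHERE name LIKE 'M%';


LIKE 'M%' matches names starting with 'M'
Matching: 1

1 rows:
Mia


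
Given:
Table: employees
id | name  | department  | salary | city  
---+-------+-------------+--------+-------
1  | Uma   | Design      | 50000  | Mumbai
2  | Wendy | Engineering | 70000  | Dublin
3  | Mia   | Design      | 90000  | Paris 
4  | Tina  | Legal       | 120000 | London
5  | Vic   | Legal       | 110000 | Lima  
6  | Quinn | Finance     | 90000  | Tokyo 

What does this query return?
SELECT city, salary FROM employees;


Projecting columns: city, salary

6 rows:
Mumbai, 50000
Dublin, 70000
Paris, 90000
London, 120000
Lima, 110000
Tokyo, 90000


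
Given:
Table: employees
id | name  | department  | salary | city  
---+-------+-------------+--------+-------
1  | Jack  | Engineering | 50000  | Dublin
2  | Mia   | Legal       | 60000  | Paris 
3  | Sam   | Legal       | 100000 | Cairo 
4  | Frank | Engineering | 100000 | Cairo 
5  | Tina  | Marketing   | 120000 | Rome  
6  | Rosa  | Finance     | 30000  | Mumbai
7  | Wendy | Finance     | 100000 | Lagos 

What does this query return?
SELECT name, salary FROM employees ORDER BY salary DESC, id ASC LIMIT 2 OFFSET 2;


Sort by salary DESC (id ASC tiebreak), then skip 2 and take 2
Rows 3 through 4

2 rows:
Frank, 100000
Wendy, 100000


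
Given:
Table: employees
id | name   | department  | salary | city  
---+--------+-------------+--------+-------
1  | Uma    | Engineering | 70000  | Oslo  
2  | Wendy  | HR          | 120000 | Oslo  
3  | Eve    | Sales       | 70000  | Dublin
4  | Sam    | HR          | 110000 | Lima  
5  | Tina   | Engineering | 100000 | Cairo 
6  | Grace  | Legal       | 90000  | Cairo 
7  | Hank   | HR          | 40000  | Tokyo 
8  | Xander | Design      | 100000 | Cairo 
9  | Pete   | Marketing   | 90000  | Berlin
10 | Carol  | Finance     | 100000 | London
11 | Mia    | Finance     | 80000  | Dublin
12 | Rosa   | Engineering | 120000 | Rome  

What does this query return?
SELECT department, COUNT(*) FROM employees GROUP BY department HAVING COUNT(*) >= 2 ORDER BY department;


Groups with count >= 2:
  Engineering: 3 -> PASS
  Finance: 2 -> PASS
  HR: 3 -> PASS
  Design: 1 -> filtered out
  Legal: 1 -> filtered out
  Marketing: 1 -> filtered out
  Sales: 1 -> filtered out


3 groups:
Engineering, 3
Finance, 2
HR, 3


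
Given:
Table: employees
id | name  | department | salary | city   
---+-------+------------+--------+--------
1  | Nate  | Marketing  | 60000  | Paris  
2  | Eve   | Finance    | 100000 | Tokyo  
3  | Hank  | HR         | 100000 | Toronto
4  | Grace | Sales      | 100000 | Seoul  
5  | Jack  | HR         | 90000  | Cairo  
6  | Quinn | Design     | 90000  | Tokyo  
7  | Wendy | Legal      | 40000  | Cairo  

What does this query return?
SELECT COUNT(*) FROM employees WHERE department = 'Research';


Counting rows where department = 'Research'


0


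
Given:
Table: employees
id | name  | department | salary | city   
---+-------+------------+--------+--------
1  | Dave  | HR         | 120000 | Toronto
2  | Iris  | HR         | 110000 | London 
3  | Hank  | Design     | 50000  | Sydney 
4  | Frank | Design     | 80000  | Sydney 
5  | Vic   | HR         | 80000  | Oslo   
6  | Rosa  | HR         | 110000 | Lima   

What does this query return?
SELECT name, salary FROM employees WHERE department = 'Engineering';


Filtering: department = 'Engineering'
Matching rows: 0

Empty result set (0 rows)


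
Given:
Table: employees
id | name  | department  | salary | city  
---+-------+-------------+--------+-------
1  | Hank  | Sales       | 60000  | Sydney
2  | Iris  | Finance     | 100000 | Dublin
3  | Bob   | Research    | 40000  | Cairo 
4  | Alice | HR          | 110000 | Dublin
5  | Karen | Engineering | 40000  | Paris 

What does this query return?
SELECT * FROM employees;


SELECT * returns all 5 rows with all columns

5 rows:
1, Hank, Sales, 60000, Sydney
2, Iris, Finance, 100000, Dublin
3, Bob, Research, 40000, Cairo
4, Alice, HR, 110000, Dublin
5, Karen, Engineering, 40000, Paris


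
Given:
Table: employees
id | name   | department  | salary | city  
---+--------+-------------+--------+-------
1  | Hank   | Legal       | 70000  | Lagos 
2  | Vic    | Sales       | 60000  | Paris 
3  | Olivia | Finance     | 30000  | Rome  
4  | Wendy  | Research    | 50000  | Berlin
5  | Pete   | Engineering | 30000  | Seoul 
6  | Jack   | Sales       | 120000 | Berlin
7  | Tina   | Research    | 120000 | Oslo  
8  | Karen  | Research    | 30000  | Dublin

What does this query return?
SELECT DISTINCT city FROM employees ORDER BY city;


All 'city' values (row order): Lagos, Paris, Rome, Berlin, Seoul, Berlin, Oslo, Dublin
Removing duplicates leaves 7 unique value(s).

7 values:
Berlin
Dublin
Lagos
Oslo
Paris
Rome
Seoul


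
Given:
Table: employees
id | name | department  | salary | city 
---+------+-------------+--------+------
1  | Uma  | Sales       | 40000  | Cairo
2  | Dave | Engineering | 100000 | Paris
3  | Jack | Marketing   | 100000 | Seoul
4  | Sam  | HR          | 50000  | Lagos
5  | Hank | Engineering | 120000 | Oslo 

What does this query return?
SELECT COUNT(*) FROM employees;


COUNT(*) counts all rows

5


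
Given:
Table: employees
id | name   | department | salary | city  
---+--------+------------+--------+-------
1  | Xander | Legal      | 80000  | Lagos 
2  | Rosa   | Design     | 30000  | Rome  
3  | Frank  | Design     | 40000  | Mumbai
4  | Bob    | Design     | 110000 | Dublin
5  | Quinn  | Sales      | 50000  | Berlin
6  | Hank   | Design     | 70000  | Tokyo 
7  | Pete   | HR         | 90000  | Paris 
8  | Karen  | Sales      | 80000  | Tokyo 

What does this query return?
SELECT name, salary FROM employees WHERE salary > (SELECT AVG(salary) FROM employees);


Subquery: AVG(salary) = 68750.0
Filtering: salary > 68750.0
  Xander (80000) -> MATCH
  Bob (110000) -> MATCH
  Hank (70000) -> MATCH
  Pete (90000) -> MATCH
  Karen (80000) -> MATCH


5 rows:
Xander, 80000
Bob, 110000
Hank, 70000
Pete, 90000
Karen, 80000


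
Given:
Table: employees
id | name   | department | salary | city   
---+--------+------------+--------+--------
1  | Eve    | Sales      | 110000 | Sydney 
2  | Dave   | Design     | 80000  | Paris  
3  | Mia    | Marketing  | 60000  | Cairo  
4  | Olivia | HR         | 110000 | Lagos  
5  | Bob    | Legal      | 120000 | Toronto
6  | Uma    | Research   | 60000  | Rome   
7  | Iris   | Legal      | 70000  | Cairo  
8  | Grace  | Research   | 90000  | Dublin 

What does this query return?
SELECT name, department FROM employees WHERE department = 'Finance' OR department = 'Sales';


Filtering: department = 'Finance' OR 'Sales'
Matching: 1 rows

1 rows:
Eve, Sales


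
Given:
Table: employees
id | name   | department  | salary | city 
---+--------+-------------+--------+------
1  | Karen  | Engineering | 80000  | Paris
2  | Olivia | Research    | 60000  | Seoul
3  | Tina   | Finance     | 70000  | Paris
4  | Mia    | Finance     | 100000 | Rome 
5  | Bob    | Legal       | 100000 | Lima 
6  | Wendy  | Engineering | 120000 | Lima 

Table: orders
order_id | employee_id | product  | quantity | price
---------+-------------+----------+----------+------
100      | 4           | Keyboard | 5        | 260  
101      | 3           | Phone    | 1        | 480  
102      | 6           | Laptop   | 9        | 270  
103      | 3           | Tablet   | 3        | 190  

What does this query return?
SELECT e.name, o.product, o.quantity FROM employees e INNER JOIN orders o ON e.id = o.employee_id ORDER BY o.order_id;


Joining employees.id = orders.employee_id:
  employee Mia (id=4) -> order Keyboard
  employee Tina (id=3) -> order Phone
  employee Wendy (id=6) -> order Laptop
  employee Tina (id=3) -> order Tablet


4 rows:
Mia, Keyboard, 5
Tina, Phone, 1
Wendy, Laptop, 9
Tina, Tablet, 3


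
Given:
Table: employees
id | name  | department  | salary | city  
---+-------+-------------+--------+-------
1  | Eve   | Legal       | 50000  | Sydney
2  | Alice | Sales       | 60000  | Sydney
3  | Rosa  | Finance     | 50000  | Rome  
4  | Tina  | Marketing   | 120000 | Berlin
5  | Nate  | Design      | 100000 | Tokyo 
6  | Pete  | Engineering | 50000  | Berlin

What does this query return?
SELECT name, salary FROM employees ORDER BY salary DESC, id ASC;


Sorting by salary DESC, then id ASC for ties

6 rows:
Tina, 120000
Nate, 100000
Alice, 60000
Eve, 50000
Rosa, 50000
Pete, 50000


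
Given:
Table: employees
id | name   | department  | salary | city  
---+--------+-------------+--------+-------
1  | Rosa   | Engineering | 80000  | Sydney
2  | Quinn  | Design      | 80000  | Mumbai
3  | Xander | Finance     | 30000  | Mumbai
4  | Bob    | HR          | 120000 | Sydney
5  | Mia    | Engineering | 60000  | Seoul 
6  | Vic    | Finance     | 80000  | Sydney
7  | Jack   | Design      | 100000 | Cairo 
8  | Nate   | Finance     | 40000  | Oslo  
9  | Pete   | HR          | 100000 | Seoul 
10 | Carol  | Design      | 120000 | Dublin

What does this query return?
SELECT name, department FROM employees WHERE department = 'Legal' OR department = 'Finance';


Filtering: department = 'Legal' OR 'Finance'
Matching: 3 rows

3 rows:
Xander, Finance
Vic, Finance
Nate, Finance


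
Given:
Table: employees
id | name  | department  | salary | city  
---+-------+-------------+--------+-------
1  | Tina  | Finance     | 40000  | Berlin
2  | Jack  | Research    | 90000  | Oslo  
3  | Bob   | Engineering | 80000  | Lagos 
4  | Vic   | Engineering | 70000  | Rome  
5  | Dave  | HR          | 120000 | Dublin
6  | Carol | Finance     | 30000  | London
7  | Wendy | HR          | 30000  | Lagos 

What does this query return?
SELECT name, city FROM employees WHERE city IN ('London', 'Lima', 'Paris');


Filtering: city IN ('London', 'Lima', 'Paris')
Matching: 1 rows

1 rows:
Carol, London


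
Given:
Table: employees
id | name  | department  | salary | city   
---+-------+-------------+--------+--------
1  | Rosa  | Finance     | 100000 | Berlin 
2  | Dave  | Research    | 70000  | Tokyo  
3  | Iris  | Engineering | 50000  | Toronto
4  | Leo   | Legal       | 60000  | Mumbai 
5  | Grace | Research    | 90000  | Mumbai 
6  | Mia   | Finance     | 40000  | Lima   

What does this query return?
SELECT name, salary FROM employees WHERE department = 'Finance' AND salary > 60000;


Filtering: department = 'Finance' AND salary > 60000
Matching: 1 rows

1 rows:
Rosa, 100000


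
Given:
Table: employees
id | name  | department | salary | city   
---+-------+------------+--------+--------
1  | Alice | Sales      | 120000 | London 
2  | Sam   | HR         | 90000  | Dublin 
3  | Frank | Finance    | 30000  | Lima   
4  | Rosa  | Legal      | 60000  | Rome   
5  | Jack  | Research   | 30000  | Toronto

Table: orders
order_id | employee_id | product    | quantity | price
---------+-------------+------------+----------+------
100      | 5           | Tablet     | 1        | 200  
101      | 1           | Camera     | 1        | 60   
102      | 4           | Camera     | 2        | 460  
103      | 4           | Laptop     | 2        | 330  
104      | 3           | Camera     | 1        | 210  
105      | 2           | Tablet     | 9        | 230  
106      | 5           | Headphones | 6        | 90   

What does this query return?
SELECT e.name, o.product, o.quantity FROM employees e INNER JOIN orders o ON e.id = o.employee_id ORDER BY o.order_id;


Joining employees.id = orders.employee_id:
  employee Jack (id=5) -> order Tablet
  employee Alice (id=1) -> order Camera
  employee Rosa (id=4) -> order Camera
  employee Rosa (id=4) -> order Laptop
  employee Frank (id=3) -> order Camera
  employee Sam (id=2) -> order Tablet
  employee Jack (id=5) -> order Headphones


7 rows:
Jack, Tablet, 1
Alice, Camera, 1
Rosa, Camera, 2
Rosa, Laptop, 2
Frank, Camera, 1
Sam, Tablet, 9
Jack, Headphones, 6


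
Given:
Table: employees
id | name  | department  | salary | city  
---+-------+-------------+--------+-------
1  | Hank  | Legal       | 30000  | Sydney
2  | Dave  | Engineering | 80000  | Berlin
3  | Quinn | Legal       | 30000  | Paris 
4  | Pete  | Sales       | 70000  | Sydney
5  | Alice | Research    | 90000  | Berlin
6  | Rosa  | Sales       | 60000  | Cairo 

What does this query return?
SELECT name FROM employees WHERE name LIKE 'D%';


LIKE 'D%' matches names starting with 'D'
Matching: 1

1 rows:
Dave


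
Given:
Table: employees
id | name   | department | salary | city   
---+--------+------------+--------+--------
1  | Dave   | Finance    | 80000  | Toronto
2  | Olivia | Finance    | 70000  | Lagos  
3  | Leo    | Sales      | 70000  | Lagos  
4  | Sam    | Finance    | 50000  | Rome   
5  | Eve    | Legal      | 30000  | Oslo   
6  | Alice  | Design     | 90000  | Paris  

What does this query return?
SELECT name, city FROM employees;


Projecting columns: name, city

6 rows:
Dave, Toronto
Olivia, Lagos
Leo, Lagos
Sam, Rome
Eve, Oslo
Alice, Paris


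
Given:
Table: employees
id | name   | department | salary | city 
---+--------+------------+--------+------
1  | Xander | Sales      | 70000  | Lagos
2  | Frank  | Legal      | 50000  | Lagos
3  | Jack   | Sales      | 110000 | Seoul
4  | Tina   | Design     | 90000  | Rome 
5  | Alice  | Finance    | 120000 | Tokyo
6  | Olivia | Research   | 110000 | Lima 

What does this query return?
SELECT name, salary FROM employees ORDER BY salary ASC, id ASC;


Sorting by salary ASC, then id ASC for ties

6 rows:
Frank, 50000
Xander, 70000
Tina, 90000
Jack, 110000
Olivia, 110000
Alice, 120000


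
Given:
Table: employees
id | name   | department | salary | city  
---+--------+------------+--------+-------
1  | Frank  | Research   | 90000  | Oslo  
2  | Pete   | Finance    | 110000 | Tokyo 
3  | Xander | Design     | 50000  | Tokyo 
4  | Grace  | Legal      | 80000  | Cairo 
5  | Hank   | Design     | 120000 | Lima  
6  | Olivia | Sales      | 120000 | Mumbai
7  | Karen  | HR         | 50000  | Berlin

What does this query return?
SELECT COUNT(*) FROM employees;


COUNT(*) counts all rows

7


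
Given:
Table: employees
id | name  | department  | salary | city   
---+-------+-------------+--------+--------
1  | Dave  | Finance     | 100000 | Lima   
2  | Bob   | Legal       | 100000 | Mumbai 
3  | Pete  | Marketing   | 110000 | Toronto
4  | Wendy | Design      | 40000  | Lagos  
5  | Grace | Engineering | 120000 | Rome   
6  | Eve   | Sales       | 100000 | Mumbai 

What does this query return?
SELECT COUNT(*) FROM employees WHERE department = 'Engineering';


Counting rows where department = 'Engineering'
  Grace -> MATCH


1


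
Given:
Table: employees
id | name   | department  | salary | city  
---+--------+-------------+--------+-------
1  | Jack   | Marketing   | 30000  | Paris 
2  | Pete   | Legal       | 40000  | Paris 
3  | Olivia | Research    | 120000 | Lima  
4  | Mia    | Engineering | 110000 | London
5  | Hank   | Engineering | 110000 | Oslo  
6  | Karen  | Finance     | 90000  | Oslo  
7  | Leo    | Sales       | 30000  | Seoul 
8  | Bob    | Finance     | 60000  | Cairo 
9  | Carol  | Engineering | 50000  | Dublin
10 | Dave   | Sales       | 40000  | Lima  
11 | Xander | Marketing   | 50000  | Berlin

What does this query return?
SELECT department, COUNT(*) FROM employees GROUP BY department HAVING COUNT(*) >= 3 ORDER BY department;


Groups with count >= 3:
  Engineering: 3 -> PASS
  Finance: 2 -> filtered out
  Legal: 1 -> filtered out
  Marketing: 2 -> filtered out
  Research: 1 -> filtered out
  Sales: 2 -> filtered out


1 groups:
Engineering, 3


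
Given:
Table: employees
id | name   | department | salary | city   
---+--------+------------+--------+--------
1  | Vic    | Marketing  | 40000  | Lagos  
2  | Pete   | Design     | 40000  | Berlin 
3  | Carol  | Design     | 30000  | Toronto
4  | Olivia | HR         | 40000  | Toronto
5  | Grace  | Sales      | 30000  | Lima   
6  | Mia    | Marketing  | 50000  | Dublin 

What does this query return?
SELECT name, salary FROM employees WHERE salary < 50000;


Filtering: salary < 50000
Matching: 5 rows

5 rows:
Vic, 40000
Pete, 40000
Carol, 30000
Olivia, 40000
Grace, 30000


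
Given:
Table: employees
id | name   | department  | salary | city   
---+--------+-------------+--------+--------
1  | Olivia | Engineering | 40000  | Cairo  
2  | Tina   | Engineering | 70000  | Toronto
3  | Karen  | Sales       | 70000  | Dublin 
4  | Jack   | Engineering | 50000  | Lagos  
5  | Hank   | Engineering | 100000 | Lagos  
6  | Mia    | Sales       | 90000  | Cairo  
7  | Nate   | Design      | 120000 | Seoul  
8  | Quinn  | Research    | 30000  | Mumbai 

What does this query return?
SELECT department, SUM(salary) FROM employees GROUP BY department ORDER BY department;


Summing salary within each department:
  Design: 120000 = 120000
  Engineering: 40000 + 70000 + 50000 + 100000 = 260000
  Research: 30000 = 30000
  Sales: 70000 + 90000 = 160000


4 groups:
Design, 120000
Engineering, 260000
Research, 30000
Sales, 160000


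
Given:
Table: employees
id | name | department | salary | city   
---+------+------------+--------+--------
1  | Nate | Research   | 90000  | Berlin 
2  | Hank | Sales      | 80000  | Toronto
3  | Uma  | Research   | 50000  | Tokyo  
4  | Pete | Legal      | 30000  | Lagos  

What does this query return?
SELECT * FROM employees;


SELECT * returns all 4 rows with all columns

4 rows:
1, Nate, Research, 90000, Berlin
2, Hank, Sales, 80000, Toronto
3, Uma, Research, 50000, Tokyo
4, Pete, Legal, 30000, Lagos


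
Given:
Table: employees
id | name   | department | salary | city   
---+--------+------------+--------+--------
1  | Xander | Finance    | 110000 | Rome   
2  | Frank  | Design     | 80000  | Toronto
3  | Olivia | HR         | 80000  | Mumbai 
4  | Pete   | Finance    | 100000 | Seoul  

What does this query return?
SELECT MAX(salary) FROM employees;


Salaries: 110000, 80000, 80000, 100000
MAX = 110000

110000


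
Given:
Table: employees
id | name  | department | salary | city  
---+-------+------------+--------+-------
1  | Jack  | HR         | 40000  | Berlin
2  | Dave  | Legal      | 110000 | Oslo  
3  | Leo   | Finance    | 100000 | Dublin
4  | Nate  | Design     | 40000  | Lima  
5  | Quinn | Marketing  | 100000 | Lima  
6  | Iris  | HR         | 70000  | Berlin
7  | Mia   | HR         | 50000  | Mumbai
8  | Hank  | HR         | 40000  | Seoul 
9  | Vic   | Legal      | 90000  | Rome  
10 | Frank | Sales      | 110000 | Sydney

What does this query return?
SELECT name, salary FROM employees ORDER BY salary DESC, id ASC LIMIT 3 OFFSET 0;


Sort by salary DESC (id ASC tiebreak), then skip 0 and take 3
Rows 1 through 3

3 rows:
Dave, 110000
Frank, 110000
Leo, 100000


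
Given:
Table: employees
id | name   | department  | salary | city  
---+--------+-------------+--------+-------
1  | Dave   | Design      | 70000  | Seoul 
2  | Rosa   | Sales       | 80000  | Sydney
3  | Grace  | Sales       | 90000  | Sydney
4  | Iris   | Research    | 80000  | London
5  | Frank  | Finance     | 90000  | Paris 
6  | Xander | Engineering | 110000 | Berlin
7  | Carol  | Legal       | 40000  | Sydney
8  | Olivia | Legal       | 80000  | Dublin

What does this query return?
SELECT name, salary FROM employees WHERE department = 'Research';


Filtering: department = 'Research'
Matching rows: 1

1 rows:
Iris, 80000


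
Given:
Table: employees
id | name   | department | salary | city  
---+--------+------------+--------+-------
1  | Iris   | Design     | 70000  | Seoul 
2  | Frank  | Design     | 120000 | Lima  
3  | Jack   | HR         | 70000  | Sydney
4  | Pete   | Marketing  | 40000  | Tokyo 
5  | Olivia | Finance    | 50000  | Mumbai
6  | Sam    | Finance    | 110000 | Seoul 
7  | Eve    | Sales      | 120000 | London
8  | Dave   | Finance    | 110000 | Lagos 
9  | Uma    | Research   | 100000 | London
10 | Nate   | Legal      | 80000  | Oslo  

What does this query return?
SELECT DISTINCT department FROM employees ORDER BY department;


All 'department' values (row order): Design, Design, HR, Marketing, Finance, Finance, Sales, Finance, Research, Legal
Removing duplicates leaves 7 unique value(s).

7 values:
Design
Finance
HR
Legal
Marketing
Research
Sales


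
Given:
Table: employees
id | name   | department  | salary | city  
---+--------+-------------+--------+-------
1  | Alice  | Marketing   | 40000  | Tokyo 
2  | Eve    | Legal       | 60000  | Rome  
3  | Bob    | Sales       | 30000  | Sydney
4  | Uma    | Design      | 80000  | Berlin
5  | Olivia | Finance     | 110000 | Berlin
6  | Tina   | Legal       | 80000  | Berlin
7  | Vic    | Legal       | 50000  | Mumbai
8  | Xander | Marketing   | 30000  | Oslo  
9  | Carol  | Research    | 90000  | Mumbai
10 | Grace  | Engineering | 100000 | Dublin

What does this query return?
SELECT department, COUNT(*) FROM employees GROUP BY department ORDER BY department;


Assigning each row to its department group:
  Alice -> Marketing
  Eve -> Legal
  Bob -> Sales
  Uma -> Design
  Olivia -> Finance
  Tina -> Legal
  Vic -> Legal
  Xander -> Marketing
  Carol -> Research
  Grace -> Engineering


7 groups:
Design, 1
Engineering, 1
Finance, 1
Legal, 3
Marketing, 2
Research, 1
Sales, 1


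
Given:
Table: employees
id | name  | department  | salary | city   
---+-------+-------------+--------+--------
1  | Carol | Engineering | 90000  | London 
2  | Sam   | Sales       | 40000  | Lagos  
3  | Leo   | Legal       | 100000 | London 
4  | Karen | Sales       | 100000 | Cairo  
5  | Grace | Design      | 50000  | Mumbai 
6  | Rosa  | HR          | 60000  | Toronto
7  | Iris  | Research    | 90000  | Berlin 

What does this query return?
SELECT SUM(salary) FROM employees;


SUM(salary) = 90000 + 40000 + 100000 + 100000 + 50000 + 60000 + 90000 = 530000

530000


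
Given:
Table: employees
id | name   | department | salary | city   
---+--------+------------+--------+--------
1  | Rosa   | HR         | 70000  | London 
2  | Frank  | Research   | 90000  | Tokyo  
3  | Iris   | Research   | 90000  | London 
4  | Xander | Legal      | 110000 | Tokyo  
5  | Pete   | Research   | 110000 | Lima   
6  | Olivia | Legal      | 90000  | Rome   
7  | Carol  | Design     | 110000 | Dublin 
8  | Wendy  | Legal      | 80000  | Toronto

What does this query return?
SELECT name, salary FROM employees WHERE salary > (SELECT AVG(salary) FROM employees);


Subquery: AVG(salary) = 93750.0
Filtering: salary > 93750.0
  Xander (110000) -> MATCH
  Pete (110000) -> MATCH
  Carol (110000) -> MATCH


3 rows:
Xander, 110000
Pete, 110000
Carol, 110000


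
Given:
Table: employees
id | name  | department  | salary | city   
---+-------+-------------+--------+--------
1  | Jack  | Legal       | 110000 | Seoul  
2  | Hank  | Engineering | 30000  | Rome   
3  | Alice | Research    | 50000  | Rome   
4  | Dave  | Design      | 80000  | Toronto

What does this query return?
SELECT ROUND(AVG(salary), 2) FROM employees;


SUM(salary) = 270000
COUNT = 4
ROUND(AVG, 2) = ROUND(270000 / 4, 2) = 67500.0

67500.0


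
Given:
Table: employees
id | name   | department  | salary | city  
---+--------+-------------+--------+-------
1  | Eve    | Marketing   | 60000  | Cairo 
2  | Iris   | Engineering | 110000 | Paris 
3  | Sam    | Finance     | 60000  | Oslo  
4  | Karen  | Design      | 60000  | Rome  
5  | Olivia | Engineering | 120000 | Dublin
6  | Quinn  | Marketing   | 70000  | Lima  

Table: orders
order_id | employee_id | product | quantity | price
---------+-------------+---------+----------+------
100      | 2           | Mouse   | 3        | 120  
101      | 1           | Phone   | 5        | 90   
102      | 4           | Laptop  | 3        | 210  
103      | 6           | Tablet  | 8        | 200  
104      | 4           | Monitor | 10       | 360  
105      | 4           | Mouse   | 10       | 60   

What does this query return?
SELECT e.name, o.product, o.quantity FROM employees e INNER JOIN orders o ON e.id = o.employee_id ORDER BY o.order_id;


Joining employees.id = orders.employee_id:
  employee Iris (id=2) -> order Mouse
  employee Eve (id=1) -> order Phone
  employee Karen (id=4) -> order Laptop
  employee Quinn (id=6) -> order Tablet
  employee Karen (id=4) -> order Monitor
  employee Karen (id=4) -> order Mouse


6 rows:
Iris, Mouse, 3
Eve, Phone, 5
Karen, Laptop, 3
Quinn, Tablet, 8
Karen, Monitor, 10
Karen, Mouse, 10


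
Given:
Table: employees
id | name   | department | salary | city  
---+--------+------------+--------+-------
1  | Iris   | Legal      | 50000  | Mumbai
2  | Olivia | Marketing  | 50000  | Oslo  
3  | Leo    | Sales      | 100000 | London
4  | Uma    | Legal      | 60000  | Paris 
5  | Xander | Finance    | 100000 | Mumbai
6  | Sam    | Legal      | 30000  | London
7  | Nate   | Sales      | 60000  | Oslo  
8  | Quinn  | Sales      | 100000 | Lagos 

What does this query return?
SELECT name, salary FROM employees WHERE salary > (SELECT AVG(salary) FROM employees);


Subquery: AVG(salary) = 68750.0
Filtering: salary > 68750.0
  Leo (100000) -> MATCH
  Xander (100000) -> MATCH
  Quinn (100000) -> MATCH


3 rows:
Leo, 100000
Xander, 100000
Quinn, 100000


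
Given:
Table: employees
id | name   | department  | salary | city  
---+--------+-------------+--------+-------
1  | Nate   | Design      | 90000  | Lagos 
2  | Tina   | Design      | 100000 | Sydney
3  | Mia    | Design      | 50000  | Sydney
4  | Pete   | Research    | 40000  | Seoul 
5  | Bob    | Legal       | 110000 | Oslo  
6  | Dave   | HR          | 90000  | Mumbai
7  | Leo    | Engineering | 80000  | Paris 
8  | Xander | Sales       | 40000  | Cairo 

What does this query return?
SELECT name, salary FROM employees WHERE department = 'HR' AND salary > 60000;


Filtering: department = 'HR' AND salary > 60000
Matching: 1 rows

1 rows:
Dave, 90000


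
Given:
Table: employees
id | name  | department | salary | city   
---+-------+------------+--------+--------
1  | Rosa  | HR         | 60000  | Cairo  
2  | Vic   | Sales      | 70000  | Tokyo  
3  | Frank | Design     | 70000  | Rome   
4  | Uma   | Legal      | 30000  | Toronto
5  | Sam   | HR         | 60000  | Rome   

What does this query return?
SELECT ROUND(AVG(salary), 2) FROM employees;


SUM(salary) = 290000
COUNT = 5
ROUND(AVG, 2) = ROUND(290000 / 5, 2) = 58000.0

58000.0


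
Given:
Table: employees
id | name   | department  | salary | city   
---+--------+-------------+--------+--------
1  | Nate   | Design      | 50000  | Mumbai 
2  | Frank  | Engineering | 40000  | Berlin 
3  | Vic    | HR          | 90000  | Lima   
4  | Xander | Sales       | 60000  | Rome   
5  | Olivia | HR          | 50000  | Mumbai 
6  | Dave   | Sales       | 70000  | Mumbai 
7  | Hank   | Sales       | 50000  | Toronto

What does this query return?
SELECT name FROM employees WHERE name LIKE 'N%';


LIKE 'N%' matches names starting with 'N'
Matching: 1

1 rows:
Nate


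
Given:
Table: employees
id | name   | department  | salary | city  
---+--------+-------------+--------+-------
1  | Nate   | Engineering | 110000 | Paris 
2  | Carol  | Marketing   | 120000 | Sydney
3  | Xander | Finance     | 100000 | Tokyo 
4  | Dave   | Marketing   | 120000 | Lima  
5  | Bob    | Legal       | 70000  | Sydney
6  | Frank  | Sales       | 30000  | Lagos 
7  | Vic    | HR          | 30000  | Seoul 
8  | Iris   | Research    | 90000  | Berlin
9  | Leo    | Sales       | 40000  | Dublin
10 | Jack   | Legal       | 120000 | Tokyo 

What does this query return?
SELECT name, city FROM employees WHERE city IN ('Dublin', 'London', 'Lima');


Filtering: city IN ('Dublin', 'London', 'Lima')
Matching: 2 rows

2 rows:
Dave, Lima
Leo, Dublin


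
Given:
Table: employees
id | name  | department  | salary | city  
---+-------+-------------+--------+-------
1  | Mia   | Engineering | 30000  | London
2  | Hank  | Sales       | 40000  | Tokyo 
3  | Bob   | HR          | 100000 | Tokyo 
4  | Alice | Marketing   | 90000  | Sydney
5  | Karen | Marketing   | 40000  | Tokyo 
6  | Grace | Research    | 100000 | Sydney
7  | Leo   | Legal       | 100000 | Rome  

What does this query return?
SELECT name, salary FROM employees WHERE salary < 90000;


Filtering: salary < 90000
Matching: 3 rows

3 rows:
Mia, 30000
Hank, 40000
Karen, 40000


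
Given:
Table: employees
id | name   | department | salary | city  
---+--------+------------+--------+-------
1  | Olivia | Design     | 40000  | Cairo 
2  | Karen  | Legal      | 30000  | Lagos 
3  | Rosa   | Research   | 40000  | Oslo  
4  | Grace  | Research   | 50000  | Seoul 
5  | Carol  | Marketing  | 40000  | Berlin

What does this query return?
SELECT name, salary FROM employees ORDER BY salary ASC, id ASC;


Sorting by salary ASC, then id ASC for ties

5 rows:
Karen, 30000
Olivia, 40000
Rosa, 40000
Carol, 40000
Grace, 50000


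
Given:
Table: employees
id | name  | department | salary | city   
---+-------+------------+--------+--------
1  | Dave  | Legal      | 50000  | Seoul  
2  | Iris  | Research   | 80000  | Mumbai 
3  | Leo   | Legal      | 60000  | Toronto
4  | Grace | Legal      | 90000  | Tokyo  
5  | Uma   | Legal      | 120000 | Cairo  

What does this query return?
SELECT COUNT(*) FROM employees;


COUNT(*) counts all rows

5
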